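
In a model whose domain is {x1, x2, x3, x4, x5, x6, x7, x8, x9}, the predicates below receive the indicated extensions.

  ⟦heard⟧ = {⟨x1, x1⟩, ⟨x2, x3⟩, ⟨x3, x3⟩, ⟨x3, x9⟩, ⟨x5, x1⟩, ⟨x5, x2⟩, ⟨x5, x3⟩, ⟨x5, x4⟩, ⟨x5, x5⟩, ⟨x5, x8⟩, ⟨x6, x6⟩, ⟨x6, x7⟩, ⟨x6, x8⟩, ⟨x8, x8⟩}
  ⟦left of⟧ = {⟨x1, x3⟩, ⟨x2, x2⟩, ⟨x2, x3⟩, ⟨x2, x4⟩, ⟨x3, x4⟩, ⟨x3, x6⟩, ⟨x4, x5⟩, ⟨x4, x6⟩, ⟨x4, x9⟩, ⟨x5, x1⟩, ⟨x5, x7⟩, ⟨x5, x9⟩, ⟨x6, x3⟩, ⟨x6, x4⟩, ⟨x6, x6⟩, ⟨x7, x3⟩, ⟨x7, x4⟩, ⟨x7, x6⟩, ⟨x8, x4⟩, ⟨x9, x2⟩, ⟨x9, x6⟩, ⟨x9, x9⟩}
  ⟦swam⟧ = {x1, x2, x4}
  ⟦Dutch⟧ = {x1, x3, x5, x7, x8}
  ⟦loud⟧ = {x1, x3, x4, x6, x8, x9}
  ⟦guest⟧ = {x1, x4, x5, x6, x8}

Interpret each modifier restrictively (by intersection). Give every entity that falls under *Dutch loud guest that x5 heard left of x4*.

⟦that x5 heard⟧ = {x : ⟨x5, x⟩ ∈ ⟦heard⟧} = {x1, x2, x3, x4, x5, x8}
⟦left of x4⟧ = {x : ⟨x, x4⟩ ∈ ⟦left of⟧} = {x2, x3, x6, x7, x8}
⟦guest⟧ = {x1, x4, x5, x6, x8}
… ∩ ⟦that x5 heard⟧ = {x1, x4, x5, x6, x8} ∩ {x1, x2, x3, x4, x5, x8} = {x1, x4, x5, x8}
… ∩ ⟦left of x4⟧ = {x1, x4, x5, x8} ∩ {x2, x3, x6, x7, x8} = {x8}
… ∩ ⟦Dutch⟧ = {x8} ∩ {x1, x3, x5, x7, x8} = {x8}
… ∩ ⟦loud⟧ = {x8} ∩ {x1, x3, x4, x6, x8, x9} = {x8}
So ⟦Dutch loud guest that x5 heard left of x4⟧ = {x8}.

{x8}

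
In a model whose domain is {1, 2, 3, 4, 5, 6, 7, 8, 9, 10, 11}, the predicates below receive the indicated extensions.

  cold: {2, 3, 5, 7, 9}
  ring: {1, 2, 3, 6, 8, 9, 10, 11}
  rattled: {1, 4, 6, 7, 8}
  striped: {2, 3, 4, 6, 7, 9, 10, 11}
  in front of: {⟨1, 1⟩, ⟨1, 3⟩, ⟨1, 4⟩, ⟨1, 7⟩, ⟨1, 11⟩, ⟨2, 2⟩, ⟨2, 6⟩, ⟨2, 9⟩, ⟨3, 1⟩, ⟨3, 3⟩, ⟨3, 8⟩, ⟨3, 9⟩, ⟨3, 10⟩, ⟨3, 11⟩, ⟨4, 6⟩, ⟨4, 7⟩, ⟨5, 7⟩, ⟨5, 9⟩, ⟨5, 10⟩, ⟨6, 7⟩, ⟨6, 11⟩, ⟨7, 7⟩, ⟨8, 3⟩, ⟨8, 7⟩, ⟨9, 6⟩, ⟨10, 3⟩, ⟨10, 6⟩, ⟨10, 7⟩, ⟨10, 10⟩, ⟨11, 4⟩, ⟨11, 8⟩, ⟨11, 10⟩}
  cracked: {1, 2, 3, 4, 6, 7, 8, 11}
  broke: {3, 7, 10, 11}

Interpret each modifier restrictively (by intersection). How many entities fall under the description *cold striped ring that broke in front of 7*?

⟦that broke⟧ = ⟦broke⟧ = {3, 7, 10, 11}
⟦in front of 7⟧ = {x : ⟨x, 7⟩ ∈ ⟦in front of⟧} = {1, 4, 5, 6, 7, 8, 10}
⟦ring⟧ = {1, 2, 3, 6, 8, 9, 10, 11}
… ∩ ⟦that broke⟧ = {1, 2, 3, 6, 8, 9, 10, 11} ∩ {3, 7, 10, 11} = {3, 10, 11}
… ∩ ⟦in front of 7⟧ = {3, 10, 11} ∩ {1, 4, 5, 6, 7, 8, 10} = {10}
… ∩ ⟦cold⟧ = {10} ∩ {2, 3, 5, 7, 9} = ∅
… ∩ ⟦striped⟧ = ∅ ∩ {2, 3, 4, 6, 7, 9, 10, 11} = ∅
⟦cold striped ring that broke in front of 7⟧ = ∅, so the cardinality is 0.

0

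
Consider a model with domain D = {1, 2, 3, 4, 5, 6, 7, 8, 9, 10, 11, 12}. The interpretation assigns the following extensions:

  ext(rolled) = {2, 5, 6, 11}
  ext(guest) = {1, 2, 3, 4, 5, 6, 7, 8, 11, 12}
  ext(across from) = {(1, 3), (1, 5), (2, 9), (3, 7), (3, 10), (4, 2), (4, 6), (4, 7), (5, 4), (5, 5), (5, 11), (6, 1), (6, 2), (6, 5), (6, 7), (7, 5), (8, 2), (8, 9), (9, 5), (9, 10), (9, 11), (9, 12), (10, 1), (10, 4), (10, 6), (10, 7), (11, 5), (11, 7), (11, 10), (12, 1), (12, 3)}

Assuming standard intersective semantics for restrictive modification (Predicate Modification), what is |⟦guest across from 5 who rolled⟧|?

3

⟦across from 5⟧ = {x : ⟨x, 5⟩ ∈ ⟦across from⟧} = {1, 5, 6, 7, 9, 11}
⟦who rolled⟧ = ⟦rolled⟧ = {2, 5, 6, 11}
⟦guest⟧ = {1, 2, 3, 4, 5, 6, 7, 8, 11, 12}
… ∩ ⟦across from 5⟧ = {1, 2, 3, 4, 5, 6, 7, 8, 11, 12} ∩ {1, 5, 6, 7, 9, 11} = {1, 5, 6, 7, 11}
… ∩ ⟦who rolled⟧ = {1, 5, 6, 7, 11} ∩ {2, 5, 6, 11} = {5, 6, 11}
⟦guest across from 5 who rolled⟧ = {5, 6, 11}, so the cardinality is 3.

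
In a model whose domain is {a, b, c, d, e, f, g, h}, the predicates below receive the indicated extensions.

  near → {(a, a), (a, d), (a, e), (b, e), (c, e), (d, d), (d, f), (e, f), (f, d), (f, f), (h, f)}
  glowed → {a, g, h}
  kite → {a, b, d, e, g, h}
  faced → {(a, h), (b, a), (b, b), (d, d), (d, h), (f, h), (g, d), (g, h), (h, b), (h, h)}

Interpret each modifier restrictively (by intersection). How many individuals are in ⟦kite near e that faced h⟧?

1

⟦near e⟧ = {x : ⟨x, e⟩ ∈ ⟦near⟧} = {a, b, c}
⟦that faced h⟧ = {x : ⟨x, h⟩ ∈ ⟦faced⟧} = {a, d, f, g, h}
⟦kite⟧ = {a, b, d, e, g, h}
… ∩ ⟦near e⟧ = {a, b, d, e, g, h} ∩ {a, b, c} = {a, b}
… ∩ ⟦that faced h⟧ = {a, b} ∩ {a, d, f, g, h} = {a}
⟦kite near e that faced h⟧ = {a}, so the cardinality is 1.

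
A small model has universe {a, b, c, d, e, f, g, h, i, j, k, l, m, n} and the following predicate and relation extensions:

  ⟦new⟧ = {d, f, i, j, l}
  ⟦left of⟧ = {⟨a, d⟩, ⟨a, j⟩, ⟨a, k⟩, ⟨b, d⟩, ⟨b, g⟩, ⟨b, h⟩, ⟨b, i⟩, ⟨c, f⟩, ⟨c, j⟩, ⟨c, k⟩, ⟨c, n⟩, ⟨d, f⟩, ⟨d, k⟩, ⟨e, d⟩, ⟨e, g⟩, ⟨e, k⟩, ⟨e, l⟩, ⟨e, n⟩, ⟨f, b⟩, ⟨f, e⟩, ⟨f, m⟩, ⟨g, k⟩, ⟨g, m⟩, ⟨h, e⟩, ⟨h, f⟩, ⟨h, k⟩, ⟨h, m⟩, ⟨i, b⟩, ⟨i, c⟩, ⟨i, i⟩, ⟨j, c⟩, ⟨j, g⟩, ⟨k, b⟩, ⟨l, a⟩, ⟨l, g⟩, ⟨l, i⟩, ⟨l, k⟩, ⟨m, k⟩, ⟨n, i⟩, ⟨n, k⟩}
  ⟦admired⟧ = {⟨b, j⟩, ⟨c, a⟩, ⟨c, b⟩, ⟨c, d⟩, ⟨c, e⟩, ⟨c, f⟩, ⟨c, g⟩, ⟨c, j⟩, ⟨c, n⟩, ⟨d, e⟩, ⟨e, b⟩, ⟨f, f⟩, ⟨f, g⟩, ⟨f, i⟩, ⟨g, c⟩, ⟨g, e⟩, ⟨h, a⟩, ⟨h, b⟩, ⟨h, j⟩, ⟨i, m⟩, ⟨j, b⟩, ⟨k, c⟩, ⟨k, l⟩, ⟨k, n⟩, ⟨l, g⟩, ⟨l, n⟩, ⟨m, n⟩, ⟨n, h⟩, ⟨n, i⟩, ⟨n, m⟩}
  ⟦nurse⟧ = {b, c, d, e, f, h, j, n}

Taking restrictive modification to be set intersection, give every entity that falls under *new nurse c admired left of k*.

{d}

⟦c admired⟧ = {x : ⟨c, x⟩ ∈ ⟦admired⟧} = {a, b, d, e, f, g, j, n}
⟦left of k⟧ = {x : ⟨x, k⟩ ∈ ⟦left of⟧} = {a, c, d, e, g, h, l, m, n}
⟦nurse⟧ = {b, c, d, e, f, h, j, n}
… ∩ ⟦c admired⟧ = {b, c, d, e, f, h, j, n} ∩ {a, b, d, e, f, g, j, n} = {b, d, e, f, j, n}
… ∩ ⟦left of k⟧ = {b, d, e, f, j, n} ∩ {a, c, d, e, g, h, l, m, n} = {d, e, n}
… ∩ ⟦new⟧ = {d, e, n} ∩ {d, f, i, j, l} = {d}
So ⟦new nurse c admired left of k⟧ = {d}.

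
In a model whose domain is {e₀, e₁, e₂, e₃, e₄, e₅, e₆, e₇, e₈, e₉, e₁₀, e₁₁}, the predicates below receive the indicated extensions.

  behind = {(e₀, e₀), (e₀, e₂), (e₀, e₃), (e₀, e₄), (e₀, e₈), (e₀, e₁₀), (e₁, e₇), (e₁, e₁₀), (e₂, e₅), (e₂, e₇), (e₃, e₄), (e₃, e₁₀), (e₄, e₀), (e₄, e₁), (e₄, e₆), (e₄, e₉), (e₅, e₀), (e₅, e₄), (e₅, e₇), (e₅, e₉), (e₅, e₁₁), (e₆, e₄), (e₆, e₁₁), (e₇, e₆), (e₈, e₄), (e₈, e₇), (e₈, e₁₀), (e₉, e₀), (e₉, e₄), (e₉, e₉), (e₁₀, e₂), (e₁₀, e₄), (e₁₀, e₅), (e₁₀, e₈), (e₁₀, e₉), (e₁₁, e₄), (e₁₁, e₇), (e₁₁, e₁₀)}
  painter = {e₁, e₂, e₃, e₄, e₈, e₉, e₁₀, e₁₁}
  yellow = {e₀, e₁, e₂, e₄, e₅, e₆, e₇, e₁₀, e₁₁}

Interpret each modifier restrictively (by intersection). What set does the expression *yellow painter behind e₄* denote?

{e₁₀, e₁₁}

⟦behind e₄⟧ = {x : ⟨x, e₄⟩ ∈ ⟦behind⟧} = {e₀, e₃, e₅, e₆, e₈, e₉, e₁₀, e₁₁}
⟦painter⟧ = {e₁, e₂, e₃, e₄, e₈, e₉, e₁₀, e₁₁}
… ∩ ⟦behind e₄⟧ = {e₁, e₂, e₃, e₄, e₈, e₉, e₁₀, e₁₁} ∩ {e₀, e₃, e₅, e₆, e₈, e₉, e₁₀, e₁₁} = {e₃, e₈, e₉, e₁₀, e₁₁}
… ∩ ⟦yellow⟧ = {e₃, e₈, e₉, e₁₀, e₁₁} ∩ {e₀, e₁, e₂, e₄, e₅, e₆, e₇, e₁₀, e₁₁} = {e₁₀, e₁₁}
So ⟦yellow painter behind e₄⟧ = {e₁₀, e₁₁}.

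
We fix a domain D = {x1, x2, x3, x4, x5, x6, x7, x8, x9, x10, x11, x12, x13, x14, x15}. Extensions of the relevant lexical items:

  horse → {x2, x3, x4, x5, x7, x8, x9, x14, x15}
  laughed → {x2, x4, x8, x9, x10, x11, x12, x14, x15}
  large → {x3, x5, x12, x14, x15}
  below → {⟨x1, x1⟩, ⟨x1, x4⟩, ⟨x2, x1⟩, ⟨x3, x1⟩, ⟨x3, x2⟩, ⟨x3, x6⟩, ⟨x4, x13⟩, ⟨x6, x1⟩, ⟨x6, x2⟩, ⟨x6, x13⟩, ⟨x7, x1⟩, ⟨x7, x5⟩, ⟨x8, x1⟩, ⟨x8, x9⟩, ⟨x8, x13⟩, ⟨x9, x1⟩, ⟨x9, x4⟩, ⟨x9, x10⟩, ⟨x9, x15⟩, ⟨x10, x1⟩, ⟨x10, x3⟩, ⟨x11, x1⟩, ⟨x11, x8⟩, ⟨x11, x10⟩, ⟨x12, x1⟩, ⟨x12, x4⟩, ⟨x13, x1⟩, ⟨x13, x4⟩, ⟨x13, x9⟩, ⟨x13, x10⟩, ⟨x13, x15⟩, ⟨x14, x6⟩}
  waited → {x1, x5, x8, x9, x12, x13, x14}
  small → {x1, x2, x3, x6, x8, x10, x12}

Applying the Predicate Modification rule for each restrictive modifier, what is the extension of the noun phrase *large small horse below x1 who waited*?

{ }

⟦below x1⟧ = {x : ⟨x, x1⟩ ∈ ⟦below⟧} = {x1, x2, x3, x6, x7, x8, x9, x10, x11, x12, x13}
⟦who waited⟧ = ⟦waited⟧ = {x1, x5, x8, x9, x12, x13, x14}
⟦horse⟧ = {x2, x3, x4, x5, x7, x8, x9, x14, x15}
… ∩ ⟦below x1⟧ = {x2, x3, x4, x5, x7, x8, x9, x14, x15} ∩ {x1, x2, x3, x6, x7, x8, x9, x10, x11, x12, x13} = {x2, x3, x7, x8, x9}
… ∩ ⟦who waited⟧ = {x2, x3, x7, x8, x9} ∩ {x1, x5, x8, x9, x12, x13, x14} = {x8, x9}
… ∩ ⟦large⟧ = {x8, x9} ∩ {x3, x5, x12, x14, x15} = ∅
… ∩ ⟦small⟧ = ∅ ∩ {x1, x2, x3, x6, x8, x10, x12} = ∅
So ⟦large small horse below x1 who waited⟧ = { }.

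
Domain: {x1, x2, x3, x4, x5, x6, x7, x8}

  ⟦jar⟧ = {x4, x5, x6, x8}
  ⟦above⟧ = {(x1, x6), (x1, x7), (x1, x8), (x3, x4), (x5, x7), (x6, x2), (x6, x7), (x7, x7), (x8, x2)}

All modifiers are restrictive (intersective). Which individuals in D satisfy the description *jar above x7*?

⟦above x7⟧ = {x : ⟨x, x7⟩ ∈ ⟦above⟧} = {x1, x5, x6, x7}
⟦jar⟧ = {x4, x5, x6, x8}
… ∩ ⟦above x7⟧ = {x4, x5, x6, x8} ∩ {x1, x5, x6, x7} = {x5, x6}
So ⟦jar above x7⟧ = {x5, x6}.

{x5, x6}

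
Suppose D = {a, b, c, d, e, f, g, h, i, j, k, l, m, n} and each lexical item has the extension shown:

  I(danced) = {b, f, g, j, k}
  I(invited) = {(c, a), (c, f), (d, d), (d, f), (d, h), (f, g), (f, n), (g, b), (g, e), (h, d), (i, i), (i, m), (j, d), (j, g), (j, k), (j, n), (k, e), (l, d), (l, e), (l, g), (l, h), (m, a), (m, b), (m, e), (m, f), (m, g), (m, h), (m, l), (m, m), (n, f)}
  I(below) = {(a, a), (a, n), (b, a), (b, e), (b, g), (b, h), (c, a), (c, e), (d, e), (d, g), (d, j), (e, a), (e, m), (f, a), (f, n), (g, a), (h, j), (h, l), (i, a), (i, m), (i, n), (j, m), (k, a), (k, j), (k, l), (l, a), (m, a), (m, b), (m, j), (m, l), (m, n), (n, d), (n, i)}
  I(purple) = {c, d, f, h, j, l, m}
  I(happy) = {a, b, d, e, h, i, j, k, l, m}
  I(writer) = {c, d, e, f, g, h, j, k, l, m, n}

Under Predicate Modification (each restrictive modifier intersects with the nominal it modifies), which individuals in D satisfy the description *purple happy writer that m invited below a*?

⟦that m invited⟧ = {x : ⟨m, x⟩ ∈ ⟦invited⟧} = {a, b, e, f, g, h, l, m}
⟦below a⟧ = {x : ⟨x, a⟩ ∈ ⟦below⟧} = {a, b, c, e, f, g, i, k, l, m}
⟦writer⟧ = {c, d, e, f, g, h, j, k, l, m, n}
… ∩ ⟦that m invited⟧ = {c, d, e, f, g, h, j, k, l, m, n} ∩ {a, b, e, f, g, h, l, m} = {e, f, g, h, l, m}
… ∩ ⟦below a⟧ = {e, f, g, h, l, m} ∩ {a, b, c, e, f, g, i, k, l, m} = {e, f, g, l, m}
… ∩ ⟦purple⟧ = {e, f, g, l, m} ∩ {c, d, f, h, j, l, m} = {f, l, m}
… ∩ ⟦happy⟧ = {f, l, m} ∩ {a, b, d, e, h, i, j, k, l, m} = {l, m}
So ⟦purple happy writer that m invited below a⟧ = {l, m}.

{l, m}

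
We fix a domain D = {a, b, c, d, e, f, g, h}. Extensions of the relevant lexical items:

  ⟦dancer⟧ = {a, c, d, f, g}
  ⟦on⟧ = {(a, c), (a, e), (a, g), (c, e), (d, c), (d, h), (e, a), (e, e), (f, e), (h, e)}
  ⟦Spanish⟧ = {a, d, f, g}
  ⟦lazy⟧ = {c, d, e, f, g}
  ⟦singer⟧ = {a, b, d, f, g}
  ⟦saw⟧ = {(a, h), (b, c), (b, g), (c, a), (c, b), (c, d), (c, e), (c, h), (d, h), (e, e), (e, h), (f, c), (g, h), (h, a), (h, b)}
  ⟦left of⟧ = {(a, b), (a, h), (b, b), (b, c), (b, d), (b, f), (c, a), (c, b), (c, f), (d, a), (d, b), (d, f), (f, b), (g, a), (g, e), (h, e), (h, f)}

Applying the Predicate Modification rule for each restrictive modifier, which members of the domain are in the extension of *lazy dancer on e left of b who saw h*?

⟦on e⟧ = {x : ⟨x, e⟩ ∈ ⟦on⟧} = {a, c, e, f, h}
⟦left of b⟧ = {x : ⟨x, b⟩ ∈ ⟦left of⟧} = {a, b, c, d, f}
⟦who saw h⟧ = {x : ⟨x, h⟩ ∈ ⟦saw⟧} = {a, c, d, e, g}
⟦dancer⟧ = {a, c, d, f, g}
… ∩ ⟦on e⟧ = {a, c, d, f, g} ∩ {a, c, e, f, h} = {a, c, f}
… ∩ ⟦left of b⟧ = {a, c, f} ∩ {a, b, c, d, f} = {a, c, f}
… ∩ ⟦who saw h⟧ = {a, c, f} ∩ {a, c, d, e, g} = {a, c}
… ∩ ⟦lazy⟧ = {a, c} ∩ {c, d, e, f, g} = {c}
So ⟦lazy dancer on e left of b who saw h⟧ = {c}.

{c}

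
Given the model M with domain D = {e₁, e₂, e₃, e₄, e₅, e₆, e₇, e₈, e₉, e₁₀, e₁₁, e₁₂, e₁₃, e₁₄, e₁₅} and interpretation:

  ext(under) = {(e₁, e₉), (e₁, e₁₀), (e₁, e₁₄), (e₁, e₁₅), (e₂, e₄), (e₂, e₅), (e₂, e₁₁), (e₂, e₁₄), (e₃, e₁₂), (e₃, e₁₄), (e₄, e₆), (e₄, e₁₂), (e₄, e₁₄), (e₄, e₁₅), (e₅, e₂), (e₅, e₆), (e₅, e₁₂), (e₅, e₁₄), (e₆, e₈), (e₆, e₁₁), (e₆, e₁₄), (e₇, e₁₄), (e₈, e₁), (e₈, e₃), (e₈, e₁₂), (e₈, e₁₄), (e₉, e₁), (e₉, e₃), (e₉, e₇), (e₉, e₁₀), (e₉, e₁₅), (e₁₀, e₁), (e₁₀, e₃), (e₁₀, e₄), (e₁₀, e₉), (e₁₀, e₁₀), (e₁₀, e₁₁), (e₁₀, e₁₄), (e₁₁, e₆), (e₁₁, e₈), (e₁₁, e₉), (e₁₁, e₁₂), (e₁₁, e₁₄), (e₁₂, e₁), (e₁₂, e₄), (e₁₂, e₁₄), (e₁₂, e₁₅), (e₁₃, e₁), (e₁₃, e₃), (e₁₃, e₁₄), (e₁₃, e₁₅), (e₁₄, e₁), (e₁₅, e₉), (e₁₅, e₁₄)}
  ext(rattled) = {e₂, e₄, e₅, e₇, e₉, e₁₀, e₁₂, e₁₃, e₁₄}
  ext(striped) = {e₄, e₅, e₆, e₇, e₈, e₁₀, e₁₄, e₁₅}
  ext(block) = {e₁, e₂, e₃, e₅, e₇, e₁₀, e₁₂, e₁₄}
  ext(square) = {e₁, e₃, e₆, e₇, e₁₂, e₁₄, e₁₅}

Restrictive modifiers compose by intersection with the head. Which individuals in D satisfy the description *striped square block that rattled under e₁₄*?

⟦that rattled⟧ = ⟦rattled⟧ = {e₂, e₄, e₅, e₇, e₉, e₁₀, e₁₂, e₁₃, e₁₄}
⟦under e₁₄⟧ = {x : ⟨x, e₁₄⟩ ∈ ⟦under⟧} = {e₁, e₂, e₃, e₄, e₅, e₆, e₇, e₈, e₁₀, e₁₁, e₁₂, e₁₃, e₁₅}
⟦block⟧ = {e₁, e₂, e₃, e₅, e₇, e₁₀, e₁₂, e₁₄}
… ∩ ⟦that rattled⟧ = {e₁, e₂, e₃, e₅, e₇, e₁₀, e₁₂, e₁₄} ∩ {e₂, e₄, e₅, e₇, e₉, e₁₀, e₁₂, e₁₃, e₁₄} = {e₂, e₅, e₇, e₁₀, e₁₂, e₁₄}
… ∩ ⟦under e₁₄⟧ = {e₂, e₅, e₇, e₁₀, e₁₂, e₁₄} ∩ {e₁, e₂, e₃, e₄, e₅, e₆, e₇, e₈, e₁₀, e₁₁, e₁₂, e₁₃, e₁₅} = {e₂, e₅, e₇, e₁₀, e₁₂}
… ∩ ⟦striped⟧ = {e₂, e₅, e₇, e₁₀, e₁₂} ∩ {e₄, e₅, e₆, e₇, e₈, e₁₀, e₁₄, e₁₅} = {e₅, e₇, e₁₀}
… ∩ ⟦square⟧ = {e₅, e₇, e₁₀} ∩ {e₁, e₃, e₆, e₇, e₁₂, e₁₄, e₁₅} = {e₇}
So ⟦striped square block that rattled under e₁₄⟧ = {e₇}.

{e₇}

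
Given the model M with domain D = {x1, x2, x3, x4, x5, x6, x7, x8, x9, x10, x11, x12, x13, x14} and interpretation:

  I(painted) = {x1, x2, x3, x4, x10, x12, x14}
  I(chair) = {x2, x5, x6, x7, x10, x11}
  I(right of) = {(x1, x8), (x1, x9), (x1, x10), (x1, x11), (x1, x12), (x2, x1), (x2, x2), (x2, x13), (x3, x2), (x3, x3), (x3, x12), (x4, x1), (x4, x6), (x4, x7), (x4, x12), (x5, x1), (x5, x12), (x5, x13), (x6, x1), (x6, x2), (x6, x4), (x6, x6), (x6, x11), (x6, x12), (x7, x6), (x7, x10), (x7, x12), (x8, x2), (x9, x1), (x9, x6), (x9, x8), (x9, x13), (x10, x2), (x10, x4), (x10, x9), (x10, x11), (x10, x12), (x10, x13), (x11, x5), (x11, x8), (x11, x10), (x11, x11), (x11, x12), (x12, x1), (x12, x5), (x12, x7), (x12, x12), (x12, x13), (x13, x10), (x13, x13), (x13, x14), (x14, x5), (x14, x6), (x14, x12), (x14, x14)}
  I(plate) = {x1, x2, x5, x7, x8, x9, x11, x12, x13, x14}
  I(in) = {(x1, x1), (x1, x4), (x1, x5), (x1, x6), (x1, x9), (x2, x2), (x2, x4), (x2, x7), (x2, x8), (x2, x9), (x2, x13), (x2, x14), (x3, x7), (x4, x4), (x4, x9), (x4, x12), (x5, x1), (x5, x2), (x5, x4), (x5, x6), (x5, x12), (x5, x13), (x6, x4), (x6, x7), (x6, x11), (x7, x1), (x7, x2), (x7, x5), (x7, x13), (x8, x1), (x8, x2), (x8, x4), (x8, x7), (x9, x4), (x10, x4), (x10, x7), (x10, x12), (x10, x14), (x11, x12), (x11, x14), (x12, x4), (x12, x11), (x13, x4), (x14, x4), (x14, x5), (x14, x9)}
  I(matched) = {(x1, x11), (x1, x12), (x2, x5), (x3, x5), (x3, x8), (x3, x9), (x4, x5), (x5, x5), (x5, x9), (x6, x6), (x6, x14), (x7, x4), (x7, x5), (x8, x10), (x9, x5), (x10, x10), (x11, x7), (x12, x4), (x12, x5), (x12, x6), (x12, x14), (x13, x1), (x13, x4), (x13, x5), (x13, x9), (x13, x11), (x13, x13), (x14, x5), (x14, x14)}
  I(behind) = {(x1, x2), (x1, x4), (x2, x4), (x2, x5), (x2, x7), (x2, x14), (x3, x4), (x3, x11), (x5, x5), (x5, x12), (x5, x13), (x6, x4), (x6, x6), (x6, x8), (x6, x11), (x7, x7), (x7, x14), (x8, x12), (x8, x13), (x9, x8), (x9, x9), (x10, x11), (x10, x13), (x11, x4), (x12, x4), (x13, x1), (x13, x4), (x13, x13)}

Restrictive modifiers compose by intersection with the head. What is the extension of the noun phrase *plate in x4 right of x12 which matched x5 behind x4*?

{x12}

⟦in x4⟧ = {x : ⟨x, x4⟩ ∈ ⟦in⟧} = {x1, x2, x4, x5, x6, x8, x9, x10, x12, x13, x14}
⟦right of x12⟧ = {x : ⟨x, x12⟩ ∈ ⟦right of⟧} = {x1, x3, x4, x5, x6, x7, x10, x11, x12, x14}
⟦which matched x5⟧ = {x : ⟨x, x5⟩ ∈ ⟦matched⟧} = {x2, x3, x4, x5, x7, x9, x12, x13, x14}
⟦behind x4⟧ = {x : ⟨x, x4⟩ ∈ ⟦behind⟧} = {x1, x2, x3, x6, x11, x12, x13}
⟦plate⟧ = {x1, x2, x5, x7, x8, x9, x11, x12, x13, x14}
… ∩ ⟦in x4⟧ = {x1, x2, x5, x7, x8, x9, x11, x12, x13, x14} ∩ {x1, x2, x4, x5, x6, x8, x9, x10, x12, x13, x14} = {x1, x2, x5, x8, x9, x12, x13, x14}
… ∩ ⟦right of x12⟧ = {x1, x2, x5, x8, x9, x12, x13, x14} ∩ {x1, x3, x4, x5, x6, x7, x10, x11, x12, x14} = {x1, x5, x12, x14}
… ∩ ⟦which matched x5⟧ = {x1, x5, x12, x14} ∩ {x2, x3, x4, x5, x7, x9, x12, x13, x14} = {x5, x12, x14}
… ∩ ⟦behind x4⟧ = {x5, x12, x14} ∩ {x1, x2, x3, x6, x11, x12, x13} = {x12}
So ⟦plate in x4 right of x12 which matched x5 behind x4⟧ = {x12}.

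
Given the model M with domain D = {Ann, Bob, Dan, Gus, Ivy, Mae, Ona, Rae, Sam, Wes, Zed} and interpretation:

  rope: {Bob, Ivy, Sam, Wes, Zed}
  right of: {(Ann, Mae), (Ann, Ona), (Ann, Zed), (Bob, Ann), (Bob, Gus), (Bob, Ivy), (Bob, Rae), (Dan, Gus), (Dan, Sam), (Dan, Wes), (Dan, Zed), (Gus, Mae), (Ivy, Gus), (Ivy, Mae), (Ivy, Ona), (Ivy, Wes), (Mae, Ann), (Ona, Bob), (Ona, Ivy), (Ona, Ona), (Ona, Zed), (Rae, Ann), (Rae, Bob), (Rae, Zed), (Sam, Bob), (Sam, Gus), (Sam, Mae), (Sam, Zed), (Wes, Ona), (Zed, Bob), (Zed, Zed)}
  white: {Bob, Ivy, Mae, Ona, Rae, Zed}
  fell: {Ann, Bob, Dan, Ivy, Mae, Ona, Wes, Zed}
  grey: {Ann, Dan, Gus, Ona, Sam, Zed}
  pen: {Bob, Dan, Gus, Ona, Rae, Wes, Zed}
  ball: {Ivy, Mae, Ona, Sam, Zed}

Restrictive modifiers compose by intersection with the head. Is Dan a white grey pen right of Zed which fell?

⟦right of Zed⟧ = {x : ⟨x, Zed⟩ ∈ ⟦right of⟧} = {Ann, Dan, Ona, Rae, Sam, Zed}
⟦which fell⟧ = ⟦fell⟧ = {Ann, Bob, Dan, Ivy, Mae, Ona, Wes, Zed}
⟦pen⟧ = {Bob, Dan, Gus, Ona, Rae, Wes, Zed}
… ∩ ⟦right of Zed⟧ = {Bob, Dan, Gus, Ona, Rae, Wes, Zed} ∩ {Ann, Dan, Ona, Rae, Sam, Zed} = {Dan, Ona, Rae, Zed}
… ∩ ⟦which fell⟧ = {Dan, Ona, Rae, Zed} ∩ {Ann, Bob, Dan, Ivy, Mae, Ona, Wes, Zed} = {Dan, Ona, Zed}
… ∩ ⟦white⟧ = {Dan, Ona, Zed} ∩ {Bob, Ivy, Mae, Ona, Rae, Zed} = {Ona, Zed}
… ∩ ⟦grey⟧ = {Ona, Zed} ∩ {Ann, Dan, Gus, Ona, Sam, Zed} = {Ona, Zed}
⟦white grey pen right of Zed which fell⟧ = {Ona, Zed}; Dan ∉ this set.

no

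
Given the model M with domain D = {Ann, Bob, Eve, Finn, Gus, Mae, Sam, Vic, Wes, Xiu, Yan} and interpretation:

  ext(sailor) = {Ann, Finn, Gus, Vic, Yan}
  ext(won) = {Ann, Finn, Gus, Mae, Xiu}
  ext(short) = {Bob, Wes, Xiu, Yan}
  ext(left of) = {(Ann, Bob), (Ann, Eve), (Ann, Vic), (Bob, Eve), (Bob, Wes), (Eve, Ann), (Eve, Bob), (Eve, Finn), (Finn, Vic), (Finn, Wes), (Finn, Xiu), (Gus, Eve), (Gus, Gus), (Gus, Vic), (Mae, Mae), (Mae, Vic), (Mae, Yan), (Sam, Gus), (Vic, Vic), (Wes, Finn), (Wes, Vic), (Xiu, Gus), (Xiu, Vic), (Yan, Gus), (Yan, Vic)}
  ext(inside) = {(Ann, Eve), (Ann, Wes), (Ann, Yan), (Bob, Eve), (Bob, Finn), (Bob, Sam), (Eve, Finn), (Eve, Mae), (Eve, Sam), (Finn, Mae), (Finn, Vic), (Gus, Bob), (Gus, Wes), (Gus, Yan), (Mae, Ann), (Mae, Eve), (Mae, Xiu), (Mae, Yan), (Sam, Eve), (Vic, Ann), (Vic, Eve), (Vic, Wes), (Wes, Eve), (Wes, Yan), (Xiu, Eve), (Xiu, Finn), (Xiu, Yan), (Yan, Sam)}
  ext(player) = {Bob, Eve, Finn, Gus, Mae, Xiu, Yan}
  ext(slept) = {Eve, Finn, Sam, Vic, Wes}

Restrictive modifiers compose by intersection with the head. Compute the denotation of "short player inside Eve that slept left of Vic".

⟦inside Eve⟧ = {x : ⟨x, Eve⟩ ∈ ⟦inside⟧} = {Ann, Bob, Mae, Sam, Vic, Wes, Xiu}
⟦that slept⟧ = ⟦slept⟧ = {Eve, Finn, Sam, Vic, Wes}
⟦left of Vic⟧ = {x : ⟨x, Vic⟩ ∈ ⟦left of⟧} = {Ann, Finn, Gus, Mae, Vic, Wes, Xiu, Yan}
⟦player⟧ = {Bob, Eve, Finn, Gus, Mae, Xiu, Yan}
… ∩ ⟦inside Eve⟧ = {Bob, Eve, Finn, Gus, Mae, Xiu, Yan} ∩ {Ann, Bob, Mae, Sam, Vic, Wes, Xiu} = {Bob, Mae, Xiu}
… ∩ ⟦that slept⟧ = {Bob, Mae, Xiu} ∩ {Eve, Finn, Sam, Vic, Wes} = ∅
… ∩ ⟦left of Vic⟧ = ∅ ∩ {Ann, Finn, Gus, Mae, Vic, Wes, Xiu, Yan} = ∅
… ∩ ⟦short⟧ = ∅ ∩ {Bob, Wes, Xiu, Yan} = ∅
So ⟦short player inside Eve that slept left of Vic⟧ = ∅.

∅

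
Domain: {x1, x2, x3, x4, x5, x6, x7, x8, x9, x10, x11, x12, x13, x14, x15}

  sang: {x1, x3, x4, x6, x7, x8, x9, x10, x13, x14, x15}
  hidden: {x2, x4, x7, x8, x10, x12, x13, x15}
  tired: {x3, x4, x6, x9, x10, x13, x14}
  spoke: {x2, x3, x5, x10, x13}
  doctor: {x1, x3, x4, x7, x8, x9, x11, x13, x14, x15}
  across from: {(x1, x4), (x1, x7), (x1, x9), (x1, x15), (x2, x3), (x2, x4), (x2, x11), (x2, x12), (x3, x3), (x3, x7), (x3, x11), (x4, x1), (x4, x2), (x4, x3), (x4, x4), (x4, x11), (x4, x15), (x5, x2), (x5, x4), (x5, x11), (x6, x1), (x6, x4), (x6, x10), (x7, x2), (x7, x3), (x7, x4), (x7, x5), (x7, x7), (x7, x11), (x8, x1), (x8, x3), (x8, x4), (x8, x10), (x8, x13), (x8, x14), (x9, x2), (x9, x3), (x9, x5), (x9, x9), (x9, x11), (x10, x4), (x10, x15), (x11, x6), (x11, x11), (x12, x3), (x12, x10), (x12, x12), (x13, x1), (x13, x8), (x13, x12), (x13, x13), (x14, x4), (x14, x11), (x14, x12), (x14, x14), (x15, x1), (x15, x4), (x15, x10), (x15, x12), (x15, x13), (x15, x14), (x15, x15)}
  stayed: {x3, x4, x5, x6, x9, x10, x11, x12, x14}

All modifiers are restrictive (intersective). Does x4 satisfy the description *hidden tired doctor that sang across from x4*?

yes

⟦that sang⟧ = ⟦sang⟧ = {x1, x3, x4, x6, x7, x8, x9, x10, x13, x14, x15}
⟦across from x4⟧ = {x : ⟨x, x4⟩ ∈ ⟦across from⟧} = {x1, x2, x4, x5, x6, x7, x8, x10, x14, x15}
⟦doctor⟧ = {x1, x3, x4, x7, x8, x9, x11, x13, x14, x15}
… ∩ ⟦that sang⟧ = {x1, x3, x4, x7, x8, x9, x11, x13, x14, x15} ∩ {x1, x3, x4, x6, x7, x8, x9, x10, x13, x14, x15} = {x1, x3, x4, x7, x8, x9, x13, x14, x15}
… ∩ ⟦across from x4⟧ = {x1, x3, x4, x7, x8, x9, x13, x14, x15} ∩ {x1, x2, x4, x5, x6, x7, x8, x10, x14, x15} = {x1, x4, x7, x8, x14, x15}
… ∩ ⟦hidden⟧ = {x1, x4, x7, x8, x14, x15} ∩ {x2, x4, x7, x8, x10, x12, x13, x15} = {x4, x7, x8, x15}
… ∩ ⟦tired⟧ = {x4, x7, x8, x15} ∩ {x3, x4, x6, x9, x10, x13, x14} = {x4}
⟦hidden tired doctor that sang across from x4⟧ = {x4}; x4 ∈ this set.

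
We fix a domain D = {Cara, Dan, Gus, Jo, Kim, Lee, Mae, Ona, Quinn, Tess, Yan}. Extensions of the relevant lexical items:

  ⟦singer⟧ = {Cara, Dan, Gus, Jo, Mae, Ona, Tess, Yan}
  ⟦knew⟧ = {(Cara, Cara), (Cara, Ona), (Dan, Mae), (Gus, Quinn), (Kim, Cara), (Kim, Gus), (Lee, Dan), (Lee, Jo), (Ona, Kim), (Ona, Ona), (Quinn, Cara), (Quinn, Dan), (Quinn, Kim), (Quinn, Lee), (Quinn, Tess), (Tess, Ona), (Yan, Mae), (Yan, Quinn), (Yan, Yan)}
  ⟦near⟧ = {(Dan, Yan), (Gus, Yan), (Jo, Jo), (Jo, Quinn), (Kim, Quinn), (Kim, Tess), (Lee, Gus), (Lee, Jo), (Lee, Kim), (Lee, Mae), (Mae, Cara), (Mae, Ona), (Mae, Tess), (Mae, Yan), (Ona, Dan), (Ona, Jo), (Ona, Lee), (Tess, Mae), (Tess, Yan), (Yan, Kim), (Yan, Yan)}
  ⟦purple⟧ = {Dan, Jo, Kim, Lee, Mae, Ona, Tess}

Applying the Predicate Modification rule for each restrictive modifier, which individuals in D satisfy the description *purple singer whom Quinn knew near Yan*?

{Dan, Tess}

⟦whom Quinn knew⟧ = {x : ⟨Quinn, x⟩ ∈ ⟦knew⟧} = {Cara, Dan, Kim, Lee, Tess}
⟦near Yan⟧ = {x : ⟨x, Yan⟩ ∈ ⟦near⟧} = {Dan, Gus, Mae, Tess, Yan}
⟦singer⟧ = {Cara, Dan, Gus, Jo, Mae, Ona, Tess, Yan}
… ∩ ⟦whom Quinn knew⟧ = {Cara, Dan, Gus, Jo, Mae, Ona, Tess, Yan} ∩ {Cara, Dan, Kim, Lee, Tess} = {Cara, Dan, Tess}
… ∩ ⟦near Yan⟧ = {Cara, Dan, Tess} ∩ {Dan, Gus, Mae, Tess, Yan} = {Dan, Tess}
… ∩ ⟦purple⟧ = {Dan, Tess} ∩ {Dan, Jo, Kim, Lee, Mae, Ona, Tess} = {Dan, Tess}
So ⟦purple singer whom Quinn knew near Yan⟧ = {Dan, Tess}.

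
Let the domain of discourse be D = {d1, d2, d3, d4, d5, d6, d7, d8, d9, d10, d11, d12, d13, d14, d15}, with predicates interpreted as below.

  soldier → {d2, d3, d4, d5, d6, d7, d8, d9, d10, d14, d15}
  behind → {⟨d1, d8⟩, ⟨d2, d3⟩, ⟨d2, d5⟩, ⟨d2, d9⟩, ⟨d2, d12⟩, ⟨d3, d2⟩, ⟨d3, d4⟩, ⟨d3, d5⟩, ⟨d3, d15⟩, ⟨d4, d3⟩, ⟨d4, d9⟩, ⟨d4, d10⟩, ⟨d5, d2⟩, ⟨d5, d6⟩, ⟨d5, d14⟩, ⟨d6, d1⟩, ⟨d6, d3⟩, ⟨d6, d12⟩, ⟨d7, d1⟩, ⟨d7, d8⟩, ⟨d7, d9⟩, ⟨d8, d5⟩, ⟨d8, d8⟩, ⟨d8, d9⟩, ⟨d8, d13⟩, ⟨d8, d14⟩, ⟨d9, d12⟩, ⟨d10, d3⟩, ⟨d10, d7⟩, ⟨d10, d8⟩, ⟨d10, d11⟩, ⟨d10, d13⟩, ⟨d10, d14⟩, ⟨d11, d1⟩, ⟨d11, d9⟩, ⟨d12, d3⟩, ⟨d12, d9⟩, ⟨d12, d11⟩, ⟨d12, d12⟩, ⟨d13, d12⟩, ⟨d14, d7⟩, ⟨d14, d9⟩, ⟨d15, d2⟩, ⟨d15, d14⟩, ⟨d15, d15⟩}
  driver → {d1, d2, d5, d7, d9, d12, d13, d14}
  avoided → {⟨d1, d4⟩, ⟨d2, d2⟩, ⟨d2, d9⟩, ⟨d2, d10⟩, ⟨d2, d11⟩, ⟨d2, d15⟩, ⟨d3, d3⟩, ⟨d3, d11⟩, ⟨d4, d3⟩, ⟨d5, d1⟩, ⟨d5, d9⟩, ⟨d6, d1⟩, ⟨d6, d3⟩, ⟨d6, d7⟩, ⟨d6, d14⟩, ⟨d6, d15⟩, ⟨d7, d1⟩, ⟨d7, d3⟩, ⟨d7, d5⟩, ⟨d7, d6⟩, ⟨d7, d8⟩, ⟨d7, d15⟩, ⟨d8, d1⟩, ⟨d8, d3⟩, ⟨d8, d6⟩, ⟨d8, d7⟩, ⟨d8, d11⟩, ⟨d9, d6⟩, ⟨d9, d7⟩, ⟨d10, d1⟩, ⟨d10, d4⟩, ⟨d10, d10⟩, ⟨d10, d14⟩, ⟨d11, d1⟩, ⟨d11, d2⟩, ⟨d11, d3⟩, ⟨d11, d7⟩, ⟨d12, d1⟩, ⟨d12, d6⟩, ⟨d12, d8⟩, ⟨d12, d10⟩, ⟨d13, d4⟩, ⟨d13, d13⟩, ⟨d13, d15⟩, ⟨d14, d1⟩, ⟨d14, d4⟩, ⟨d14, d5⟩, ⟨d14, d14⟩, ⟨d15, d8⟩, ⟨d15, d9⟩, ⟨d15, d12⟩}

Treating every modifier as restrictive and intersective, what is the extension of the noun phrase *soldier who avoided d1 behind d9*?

⟦who avoided d1⟧ = {x : ⟨x, d1⟩ ∈ ⟦avoided⟧} = {d5, d6, d7, d8, d10, d11, d12, d14}
⟦behind d9⟧ = {x : ⟨x, d9⟩ ∈ ⟦behind⟧} = {d2, d4, d7, d8, d11, d12, d14}
⟦soldier⟧ = {d2, d3, d4, d5, d6, d7, d8, d9, d10, d14, d15}
… ∩ ⟦who avoided d1⟧ = {d2, d3, d4, d5, d6, d7, d8, d9, d10, d14, d15} ∩ {d5, d6, d7, d8, d10, d11, d12, d14} = {d5, d6, d7, d8, d10, d14}
… ∩ ⟦behind d9⟧ = {d5, d6, d7, d8, d10, d14} ∩ {d2, d4, d7, d8, d11, d12, d14} = {d7, d8, d14}
So ⟦soldier who avoided d1 behind d9⟧ = {d7, d8, d14}.

{d7, d8, d14}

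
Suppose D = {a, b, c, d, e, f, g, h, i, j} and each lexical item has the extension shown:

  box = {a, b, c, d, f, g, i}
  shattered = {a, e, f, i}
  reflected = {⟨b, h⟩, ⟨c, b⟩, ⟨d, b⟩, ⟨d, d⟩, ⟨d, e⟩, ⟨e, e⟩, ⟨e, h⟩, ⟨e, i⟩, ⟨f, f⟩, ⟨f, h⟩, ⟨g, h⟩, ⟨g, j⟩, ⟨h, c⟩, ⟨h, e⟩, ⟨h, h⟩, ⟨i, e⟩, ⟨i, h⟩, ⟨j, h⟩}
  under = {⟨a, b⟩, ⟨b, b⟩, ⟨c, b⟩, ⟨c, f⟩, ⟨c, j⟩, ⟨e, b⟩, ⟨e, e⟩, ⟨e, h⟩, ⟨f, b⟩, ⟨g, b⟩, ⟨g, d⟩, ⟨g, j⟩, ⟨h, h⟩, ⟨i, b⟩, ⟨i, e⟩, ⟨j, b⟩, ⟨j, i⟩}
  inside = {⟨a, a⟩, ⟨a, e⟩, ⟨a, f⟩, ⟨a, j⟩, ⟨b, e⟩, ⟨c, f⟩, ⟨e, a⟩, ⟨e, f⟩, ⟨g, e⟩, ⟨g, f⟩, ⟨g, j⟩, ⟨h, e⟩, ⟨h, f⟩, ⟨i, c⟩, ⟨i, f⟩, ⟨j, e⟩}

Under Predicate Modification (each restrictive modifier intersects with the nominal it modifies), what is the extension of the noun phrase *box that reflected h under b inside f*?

{g, i}

⟦that reflected h⟧ = {x : ⟨x, h⟩ ∈ ⟦reflected⟧} = {b, e, f, g, h, i, j}
⟦under b⟧ = {x : ⟨x, b⟩ ∈ ⟦under⟧} = {a, b, c, e, f, g, i, j}
⟦inside f⟧ = {x : ⟨x, f⟩ ∈ ⟦inside⟧} = {a, c, e, g, h, i}
⟦box⟧ = {a, b, c, d, f, g, i}
… ∩ ⟦that reflected h⟧ = {a, b, c, d, f, g, i} ∩ {b, e, f, g, h, i, j} = {b, f, g, i}
… ∩ ⟦under b⟧ = {b, f, g, i} ∩ {a, b, c, e, f, g, i, j} = {b, f, g, i}
… ∩ ⟦inside f⟧ = {b, f, g, i} ∩ {a, c, e, g, h, i} = {g, i}
So ⟦box that reflected h under b inside f⟧ = {g, i}.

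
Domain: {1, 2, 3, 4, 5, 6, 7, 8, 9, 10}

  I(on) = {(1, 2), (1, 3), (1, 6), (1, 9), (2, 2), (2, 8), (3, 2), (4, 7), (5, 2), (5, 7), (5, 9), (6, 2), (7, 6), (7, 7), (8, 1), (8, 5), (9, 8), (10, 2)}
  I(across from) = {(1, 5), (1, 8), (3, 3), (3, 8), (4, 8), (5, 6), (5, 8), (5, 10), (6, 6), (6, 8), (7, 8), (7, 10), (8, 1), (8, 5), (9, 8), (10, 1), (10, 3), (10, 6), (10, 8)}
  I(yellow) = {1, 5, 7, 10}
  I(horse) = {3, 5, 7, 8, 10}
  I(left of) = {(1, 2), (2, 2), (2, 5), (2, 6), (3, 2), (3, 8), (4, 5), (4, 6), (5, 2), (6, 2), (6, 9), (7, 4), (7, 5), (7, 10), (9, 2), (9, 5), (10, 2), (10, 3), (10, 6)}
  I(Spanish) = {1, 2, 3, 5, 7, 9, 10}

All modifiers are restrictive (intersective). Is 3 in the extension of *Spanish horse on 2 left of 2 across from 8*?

⟦on 2⟧ = {x : ⟨x, 2⟩ ∈ ⟦on⟧} = {1, 2, 3, 5, 6, 10}
⟦left of 2⟧ = {x : ⟨x, 2⟩ ∈ ⟦left of⟧} = {1, 2, 3, 5, 6, 9, 10}
⟦across from 8⟧ = {x : ⟨x, 8⟩ ∈ ⟦across from⟧} = {1, 3, 4, 5, 6, 7, 9, 10}
⟦horse⟧ = {3, 5, 7, 8, 10}
… ∩ ⟦on 2⟧ = {3, 5, 7, 8, 10} ∩ {1, 2, 3, 5, 6, 10} = {3, 5, 10}
… ∩ ⟦left of 2⟧ = {3, 5, 10} ∩ {1, 2, 3, 5, 6, 9, 10} = {3, 5, 10}
… ∩ ⟦across from 8⟧ = {3, 5, 10} ∩ {1, 3, 4, 5, 6, 7, 9, 10} = {3, 5, 10}
… ∩ ⟦Spanish⟧ = {3, 5, 10} ∩ {1, 2, 3, 5, 7, 9, 10} = {3, 5, 10}
⟦Spanish horse on 2 left of 2 across from 8⟧ = {3, 5, 10}; 3 ∈ this set.

yes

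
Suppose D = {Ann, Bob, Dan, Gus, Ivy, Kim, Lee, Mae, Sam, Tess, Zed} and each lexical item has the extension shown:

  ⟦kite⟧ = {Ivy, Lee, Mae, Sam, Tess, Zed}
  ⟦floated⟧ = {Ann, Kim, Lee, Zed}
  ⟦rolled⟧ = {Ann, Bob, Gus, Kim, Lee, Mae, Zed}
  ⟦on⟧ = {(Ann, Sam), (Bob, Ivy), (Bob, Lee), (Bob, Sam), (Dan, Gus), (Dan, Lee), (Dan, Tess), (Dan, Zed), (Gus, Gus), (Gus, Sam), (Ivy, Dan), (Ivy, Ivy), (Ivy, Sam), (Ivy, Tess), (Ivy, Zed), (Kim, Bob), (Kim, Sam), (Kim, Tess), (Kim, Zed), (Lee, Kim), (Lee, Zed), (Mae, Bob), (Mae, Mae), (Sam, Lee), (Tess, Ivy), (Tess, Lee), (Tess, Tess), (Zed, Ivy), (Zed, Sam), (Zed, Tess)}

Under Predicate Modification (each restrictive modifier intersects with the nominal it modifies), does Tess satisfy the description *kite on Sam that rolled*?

no

⟦on Sam⟧ = {x : ⟨x, Sam⟩ ∈ ⟦on⟧} = {Ann, Bob, Gus, Ivy, Kim, Zed}
⟦that rolled⟧ = ⟦rolled⟧ = {Ann, Bob, Gus, Kim, Lee, Mae, Zed}
⟦kite⟧ = {Ivy, Lee, Mae, Sam, Tess, Zed}
… ∩ ⟦on Sam⟧ = {Ivy, Lee, Mae, Sam, Tess, Zed} ∩ {Ann, Bob, Gus, Ivy, Kim, Zed} = {Ivy, Zed}
… ∩ ⟦that rolled⟧ = {Ivy, Zed} ∩ {Ann, Bob, Gus, Kim, Lee, Mae, Zed} = {Zed}
⟦kite on Sam that rolled⟧ = {Zed}; Tess ∉ this set.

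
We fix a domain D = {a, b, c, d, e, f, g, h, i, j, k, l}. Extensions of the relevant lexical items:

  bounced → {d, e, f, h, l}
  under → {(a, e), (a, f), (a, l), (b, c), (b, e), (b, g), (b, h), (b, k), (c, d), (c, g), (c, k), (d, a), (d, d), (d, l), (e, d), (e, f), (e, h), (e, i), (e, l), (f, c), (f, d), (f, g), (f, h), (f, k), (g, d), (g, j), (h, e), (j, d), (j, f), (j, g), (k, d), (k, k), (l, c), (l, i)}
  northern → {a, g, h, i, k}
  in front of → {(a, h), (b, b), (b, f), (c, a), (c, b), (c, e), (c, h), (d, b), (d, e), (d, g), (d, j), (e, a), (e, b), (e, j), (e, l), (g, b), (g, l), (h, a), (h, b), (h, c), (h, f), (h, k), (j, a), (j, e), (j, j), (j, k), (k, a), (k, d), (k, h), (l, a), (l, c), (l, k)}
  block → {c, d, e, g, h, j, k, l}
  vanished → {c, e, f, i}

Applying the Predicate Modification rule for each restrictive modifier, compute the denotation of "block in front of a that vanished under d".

⟦in front of a⟧ = {x : ⟨x, a⟩ ∈ ⟦in front of⟧} = {c, e, h, j, k, l}
⟦that vanished⟧ = ⟦vanished⟧ = {c, e, f, i}
⟦under d⟧ = {x : ⟨x, d⟩ ∈ ⟦under⟧} = {c, d, e, f, g, j, k}
⟦block⟧ = {c, d, e, g, h, j, k, l}
… ∩ ⟦in front of a⟧ = {c, d, e, g, h, j, k, l} ∩ {c, e, h, j, k, l} = {c, e, h, j, k, l}
… ∩ ⟦that vanished⟧ = {c, e, h, j, k, l} ∩ {c, e, f, i} = {c, e}
… ∩ ⟦under d⟧ = {c, e} ∩ {c, d, e, f, g, j, k} = {c, e}
So ⟦block in front of a that vanished under d⟧ = {c, e}.

{c, e}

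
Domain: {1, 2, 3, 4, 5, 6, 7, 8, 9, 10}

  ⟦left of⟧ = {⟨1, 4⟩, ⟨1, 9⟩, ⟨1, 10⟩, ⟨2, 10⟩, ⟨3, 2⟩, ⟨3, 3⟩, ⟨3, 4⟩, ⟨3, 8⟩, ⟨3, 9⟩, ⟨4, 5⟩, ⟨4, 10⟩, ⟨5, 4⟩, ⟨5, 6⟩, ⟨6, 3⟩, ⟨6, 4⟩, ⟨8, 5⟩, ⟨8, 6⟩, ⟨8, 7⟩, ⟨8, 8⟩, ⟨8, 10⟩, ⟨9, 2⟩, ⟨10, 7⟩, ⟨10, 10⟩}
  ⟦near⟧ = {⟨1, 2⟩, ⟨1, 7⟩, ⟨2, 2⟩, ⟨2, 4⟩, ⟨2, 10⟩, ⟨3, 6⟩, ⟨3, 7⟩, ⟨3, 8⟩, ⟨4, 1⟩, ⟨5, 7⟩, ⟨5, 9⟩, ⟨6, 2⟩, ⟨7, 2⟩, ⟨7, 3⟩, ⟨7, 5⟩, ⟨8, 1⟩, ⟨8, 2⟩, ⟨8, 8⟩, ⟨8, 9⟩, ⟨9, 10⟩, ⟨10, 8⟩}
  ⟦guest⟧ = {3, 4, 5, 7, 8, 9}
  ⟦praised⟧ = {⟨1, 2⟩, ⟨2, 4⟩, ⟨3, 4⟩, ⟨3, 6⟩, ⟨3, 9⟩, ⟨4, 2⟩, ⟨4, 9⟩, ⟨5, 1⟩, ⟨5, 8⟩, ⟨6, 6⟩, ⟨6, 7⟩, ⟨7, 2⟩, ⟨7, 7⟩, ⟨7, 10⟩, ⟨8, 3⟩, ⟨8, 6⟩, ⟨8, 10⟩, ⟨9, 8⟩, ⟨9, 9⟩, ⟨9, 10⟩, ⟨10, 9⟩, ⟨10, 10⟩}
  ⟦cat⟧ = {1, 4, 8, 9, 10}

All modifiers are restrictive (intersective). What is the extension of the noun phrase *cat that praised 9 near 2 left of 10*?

⟦that praised 9⟧ = {x : ⟨x, 9⟩ ∈ ⟦praised⟧} = {3, 4, 9, 10}
⟦near 2⟧ = {x : ⟨x, 2⟩ ∈ ⟦near⟧} = {1, 2, 6, 7, 8}
⟦left of 10⟧ = {x : ⟨x, 10⟩ ∈ ⟦left of⟧} = {1, 2, 4, 8, 10}
⟦cat⟧ = {1, 4, 8, 9, 10}
… ∩ ⟦that praised 9⟧ = {1, 4, 8, 9, 10} ∩ {3, 4, 9, 10} = {4, 9, 10}
… ∩ ⟦near 2⟧ = {4, 9, 10} ∩ {1, 2, 6, 7, 8} = ∅
… ∩ ⟦left of 10⟧ = ∅ ∩ {1, 2, 4, 8, 10} = ∅
So ⟦cat that praised 9 near 2 left of 10⟧ = { }.

{ }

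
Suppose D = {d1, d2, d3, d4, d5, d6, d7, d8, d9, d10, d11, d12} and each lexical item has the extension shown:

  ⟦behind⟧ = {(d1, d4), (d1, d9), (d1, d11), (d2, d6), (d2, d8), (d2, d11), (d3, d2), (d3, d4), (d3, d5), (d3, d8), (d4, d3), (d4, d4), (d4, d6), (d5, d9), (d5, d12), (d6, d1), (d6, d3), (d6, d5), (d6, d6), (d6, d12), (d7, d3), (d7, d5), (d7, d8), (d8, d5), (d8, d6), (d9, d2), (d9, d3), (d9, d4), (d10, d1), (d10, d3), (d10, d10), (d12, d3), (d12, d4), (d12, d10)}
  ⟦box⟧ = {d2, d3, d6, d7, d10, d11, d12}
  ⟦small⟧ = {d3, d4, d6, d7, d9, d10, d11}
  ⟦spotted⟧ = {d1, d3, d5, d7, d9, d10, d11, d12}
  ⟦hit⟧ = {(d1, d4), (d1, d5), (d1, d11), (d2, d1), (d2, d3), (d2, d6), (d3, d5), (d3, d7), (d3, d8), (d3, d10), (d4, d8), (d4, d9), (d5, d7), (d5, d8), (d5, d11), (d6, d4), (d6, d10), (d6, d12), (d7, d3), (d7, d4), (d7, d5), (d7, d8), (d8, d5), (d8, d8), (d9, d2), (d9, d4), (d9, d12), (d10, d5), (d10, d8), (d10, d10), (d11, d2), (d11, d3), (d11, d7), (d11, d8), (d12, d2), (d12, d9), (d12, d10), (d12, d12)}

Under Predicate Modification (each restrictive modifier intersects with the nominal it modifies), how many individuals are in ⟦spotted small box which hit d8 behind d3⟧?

⟦which hit d8⟧ = {x : ⟨x, d8⟩ ∈ ⟦hit⟧} = {d3, d4, d5, d7, d8, d10, d11}
⟦behind d3⟧ = {x : ⟨x, d3⟩ ∈ ⟦behind⟧} = {d4, d6, d7, d9, d10, d12}
⟦box⟧ = {d2, d3, d6, d7, d10, d11, d12}
… ∩ ⟦which hit d8⟧ = {d2, d3, d6, d7, d10, d11, d12} ∩ {d3, d4, d5, d7, d8, d10, d11} = {d3, d7, d10, d11}
… ∩ ⟦behind d3⟧ = {d3, d7, d10, d11} ∩ {d4, d6, d7, d9, d10, d12} = {d7, d10}
… ∩ ⟦spotted⟧ = {d7, d10} ∩ {d1, d3, d5, d7, d9, d10, d11, d12} = {d7, d10}
… ∩ ⟦small⟧ = {d7, d10} ∩ {d3, d4, d6, d7, d9, d10, d11} = {d7, d10}
⟦spotted small box which hit d8 behind d3⟧ = {d7, d10}, so the cardinality is 2.

2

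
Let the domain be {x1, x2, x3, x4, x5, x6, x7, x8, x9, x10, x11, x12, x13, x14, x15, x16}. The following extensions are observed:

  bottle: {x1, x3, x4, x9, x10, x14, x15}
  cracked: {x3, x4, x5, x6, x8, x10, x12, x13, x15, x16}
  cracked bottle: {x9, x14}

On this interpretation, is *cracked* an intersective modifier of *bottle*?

no

⟦cracked⟧ ∩ ⟦bottle⟧ = {x3, x4, x5, x6, x8, x10, x12, x13, x15, x16} ∩ {x1, x3, x4, x9, x10, x14, x15} = {x3, x4, x10, x15}
Observed ⟦cracked bottle⟧ = {x9, x14}.
These differ, so the modifier is not intersective in this model.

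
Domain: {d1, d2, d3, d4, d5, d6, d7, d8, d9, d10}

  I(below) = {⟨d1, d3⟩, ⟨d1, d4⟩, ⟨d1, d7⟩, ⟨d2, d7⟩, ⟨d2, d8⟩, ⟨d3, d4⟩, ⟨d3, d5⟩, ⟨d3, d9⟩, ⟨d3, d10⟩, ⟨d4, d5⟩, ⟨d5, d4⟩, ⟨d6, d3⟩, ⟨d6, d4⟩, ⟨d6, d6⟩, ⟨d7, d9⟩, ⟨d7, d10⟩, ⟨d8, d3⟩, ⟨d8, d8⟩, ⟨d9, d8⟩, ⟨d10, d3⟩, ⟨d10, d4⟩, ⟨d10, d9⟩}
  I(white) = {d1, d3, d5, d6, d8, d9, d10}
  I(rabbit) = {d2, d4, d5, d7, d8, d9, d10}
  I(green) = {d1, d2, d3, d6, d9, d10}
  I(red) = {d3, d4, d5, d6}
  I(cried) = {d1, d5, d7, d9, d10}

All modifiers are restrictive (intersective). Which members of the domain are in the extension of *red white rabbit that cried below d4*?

{d5}

⟦that cried⟧ = ⟦cried⟧ = {d1, d5, d7, d9, d10}
⟦below d4⟧ = {x : ⟨x, d4⟩ ∈ ⟦below⟧} = {d1, d3, d5, d6, d10}
⟦rabbit⟧ = {d2, d4, d5, d7, d8, d9, d10}
… ∩ ⟦that cried⟧ = {d2, d4, d5, d7, d8, d9, d10} ∩ {d1, d5, d7, d9, d10} = {d5, d7, d9, d10}
… ∩ ⟦below d4⟧ = {d5, d7, d9, d10} ∩ {d1, d3, d5, d6, d10} = {d5, d10}
… ∩ ⟦red⟧ = {d5, d10} ∩ {d3, d4, d5, d6} = {d5}
… ∩ ⟦white⟧ = {d5} ∩ {d1, d3, d5, d6, d8, d9, d10} = {d5}
So ⟦red white rabbit that cried below d4⟧ = {d5}.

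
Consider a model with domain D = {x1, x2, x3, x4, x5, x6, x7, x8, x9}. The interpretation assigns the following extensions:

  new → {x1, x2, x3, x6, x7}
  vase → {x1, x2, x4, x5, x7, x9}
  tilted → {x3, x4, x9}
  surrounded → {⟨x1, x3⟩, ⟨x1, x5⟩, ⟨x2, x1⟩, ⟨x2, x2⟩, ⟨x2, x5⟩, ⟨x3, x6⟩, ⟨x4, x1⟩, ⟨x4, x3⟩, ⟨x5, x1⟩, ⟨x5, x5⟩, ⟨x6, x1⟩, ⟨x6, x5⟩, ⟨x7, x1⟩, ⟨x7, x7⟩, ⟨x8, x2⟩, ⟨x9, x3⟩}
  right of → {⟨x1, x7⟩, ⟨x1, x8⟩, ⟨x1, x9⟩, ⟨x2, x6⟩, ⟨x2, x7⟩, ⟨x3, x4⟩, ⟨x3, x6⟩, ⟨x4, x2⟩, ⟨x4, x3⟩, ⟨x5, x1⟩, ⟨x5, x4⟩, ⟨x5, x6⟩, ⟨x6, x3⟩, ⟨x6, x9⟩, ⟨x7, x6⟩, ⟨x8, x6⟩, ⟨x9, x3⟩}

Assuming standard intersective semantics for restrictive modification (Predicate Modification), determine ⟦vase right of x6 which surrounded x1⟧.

⟦right of x6⟧ = {x : ⟨x, x6⟩ ∈ ⟦right of⟧} = {x2, x3, x5, x7, x8}
⟦which surrounded x1⟧ = {x : ⟨x, x1⟩ ∈ ⟦surrounded⟧} = {x2, x4, x5, x6, x7}
⟦vase⟧ = {x1, x2, x4, x5, x7, x9}
… ∩ ⟦right of x6⟧ = {x1, x2, x4, x5, x7, x9} ∩ {x2, x3, x5, x7, x8} = {x2, x5, x7}
… ∩ ⟦which surrounded x1⟧ = {x2, x5, x7} ∩ {x2, x4, x5, x6, x7} = {x2, x5, x7}
So ⟦vase right of x6 which surrounded x1⟧ = {x2, x5, x7}.

{x2, x5, x7}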